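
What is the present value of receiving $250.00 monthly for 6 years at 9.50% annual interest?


Present value of an ordinary annuity: PV = PMT × (1 − (1 + r)^(−n)) / r
Monthly rate r = 0.095/12 ≈ 0.00791667, n = 72
PV = $250.00 × (1 − (1 + 0.095/12)^(−72)) / (0.095/12)
PV = $250.00 × 54.720488
PV = $13,680.12

PV = PMT × (1-(1+r)^(-n))/r = $13,680.12


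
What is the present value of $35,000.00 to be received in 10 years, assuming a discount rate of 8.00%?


Present value formula: PV = FV / (1 + r)^t
PV = $35,000.00 / (1 + 0.08)^10
PV = $35,000.00 / 2.158925
PV = $16,211.77

PV = FV / (1 + r)^t = $16,211.77


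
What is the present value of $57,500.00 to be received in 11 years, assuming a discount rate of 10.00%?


Present value formula: PV = FV / (1 + r)^t
PV = $57,500.00 / (1 + 0.1)^11
PV = $57,500.00 / 2.853117
PV = $20,153.40

PV = FV / (1 + r)^t = $20,153.40


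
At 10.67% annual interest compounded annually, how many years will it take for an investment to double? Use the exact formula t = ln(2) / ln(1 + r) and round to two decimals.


Doubling condition: (1 + r)^t = 2
Take ln of both sides: t × ln(1 + r) = ln(2)
t = ln(2) / ln(1 + r)
t = 0.693147 / 0.101383
t = 6.84

t = ln(2) / ln(1 + r) = 6.84 years


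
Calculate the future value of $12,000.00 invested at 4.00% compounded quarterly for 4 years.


Compound interest formula: A = P(1 + r/n)^(nt)
A = $12,000.00 × (1 + 0.04/4)^(4 × 4)
Growth factor: (1 + 0.04/4)^16 = 1.1725786
A = $12,000.00 × 1.1725786
A = $14,070.94

A = P(1 + r/n)^(nt) = $14,070.94


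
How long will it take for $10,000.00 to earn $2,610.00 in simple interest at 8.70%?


Rearrange the simple interest formula for t:
I = P × r × t  ⇒  t = I / (P × r)
t = $2,610.00 / ($10,000.00 × 0.087)
t = 3

t = I/(P×r) = 3 years


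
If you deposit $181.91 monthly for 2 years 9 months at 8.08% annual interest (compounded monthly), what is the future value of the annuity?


Future value of an ordinary annuity: FV = PMT × ((1 + r)^n − 1) / r
Monthly rate r = 0.0808/12 ≈ 0.00673333, n = 33
FV = $181.91 × ((1 + 0.0808/12)^33 − 1) / (0.0808/12)
FV = $181.91 × 36.815558
FV = $6,697.12

FV = PMT × ((1+r)^n - 1)/r = $6,697.12


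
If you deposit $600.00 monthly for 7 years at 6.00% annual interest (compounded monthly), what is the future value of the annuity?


Future value of an ordinary annuity: FV = PMT × ((1 + r)^n − 1) / r
Monthly rate r = 0.06/12 = 0.005, n = 84
FV = $600.00 × ((1 + 0.06/12)^84 − 1) / (0.06/12)
FV = $600.00 × 104.073927
FV = $62,444.36

FV = PMT × ((1+r)^n - 1)/r = $62,444.36


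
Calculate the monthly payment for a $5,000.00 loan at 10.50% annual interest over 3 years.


Loan payment formula: PMT = PV × r / (1 − (1 + r)^(−n))
Monthly rate r = 0.105/12 = 0.00875, n = 36 months
Denominator: 1 − (1 + 0.105/12)^(−36) = 0.269211
PMT = $5,000.00 × (0.105/12) / 0.269211
PMT = $162.51 per month

PMT = PV × r / (1-(1+r)^(-n)) = $162.51/month


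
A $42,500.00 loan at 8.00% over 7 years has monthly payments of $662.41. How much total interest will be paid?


Total paid over the life of the loan = PMT × n.
Total paid = $662.41 × 84 = $55,642.44
Total interest = total paid − principal = $55,642.44 − $42,500.00 = $13,142.44

Total interest = (PMT × n) - PV = $13,142.44


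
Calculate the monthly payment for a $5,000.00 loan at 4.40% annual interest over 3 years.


Loan payment formula: PMT = PV × r / (1 − (1 + r)^(−n))
Monthly rate r = 0.044/12 ≈ 0.00366667, n = 36 months
Denominator: 1 − (1 + 0.044/12)^(−36) = 0.123447
PMT = $5,000.00 × (0.044/12) / 0.123447
PMT = $148.51 per month

PMT = PV × r / (1-(1+r)^(-n)) = $148.51/month


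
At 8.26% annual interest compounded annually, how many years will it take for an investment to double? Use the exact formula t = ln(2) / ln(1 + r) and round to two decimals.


Doubling condition: (1 + r)^t = 2
Take ln of both sides: t × ln(1 + r) = ln(2)
t = ln(2) / ln(1 + r)
t = 0.693147 / 0.079366
t = 8.73

t = ln(2) / ln(1 + r) = 8.73 years


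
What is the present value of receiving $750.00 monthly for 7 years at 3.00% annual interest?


Present value of an ordinary annuity: PV = PMT × (1 − (1 + r)^(−n)) / r
Monthly rate r = 0.03/12 = 0.0025, n = 84
PV = $750.00 × (1 − (1 + 0.03/12)^(−84)) / (0.03/12)
PV = $750.00 × 75.681321
PV = $56,760.99

PV = PMT × (1-(1+r)^(-n))/r = $56,760.99


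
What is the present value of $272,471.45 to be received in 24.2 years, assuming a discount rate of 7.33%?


Present value formula: PV = FV / (1 + r)^t
PV = $272,471.45 / (1 + 0.0733)^24.2
PV = $272,471.45 / 5.539255
PV = $49,189.19

PV = FV / (1 + r)^t = $49,189.19


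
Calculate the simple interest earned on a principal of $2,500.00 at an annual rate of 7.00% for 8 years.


Simple interest formula: I = P × r × t
I = $2,500.00 × 0.07 × 8
I = $1,400.00

I = P × r × t = $1,400.00


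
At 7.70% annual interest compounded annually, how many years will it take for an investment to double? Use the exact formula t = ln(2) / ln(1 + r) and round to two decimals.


Doubling condition: (1 + r)^t = 2
Take ln of both sides: t × ln(1 + r) = ln(2)
t = ln(2) / ln(1 + r)
t = 0.693147 / 0.074179
t = 9.34

t = ln(2) / ln(1 + r) = 9.34 years


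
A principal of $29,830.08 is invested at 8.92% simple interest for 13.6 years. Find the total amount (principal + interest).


Total amount formula: A = P(1 + rt) = P + P·r·t
Interest: I = P × r × t = $29,830.08 × 0.0892 × 13.6 = $36,187.47
A = P + I = $29,830.08 + $36,187.47 = $66,017.55

A = P + I = P(1 + rt) = $66,017.55


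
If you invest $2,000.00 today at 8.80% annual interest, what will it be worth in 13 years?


Future value formula: FV = PV × (1 + r)^t
FV = $2,000.00 × (1 + 0.088)^13
FV = $2,000.00 × 2.993475
FV = $5,986.95

FV = PV × (1 + r)^t = $5,986.95


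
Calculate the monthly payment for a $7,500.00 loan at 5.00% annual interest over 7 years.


Loan payment formula: PMT = PV × r / (1 − (1 + r)^(−n))
Monthly rate r = 0.05/12 ≈ 0.00416667, n = 84 months
Denominator: 1 − (1 + 0.05/12)^(−84) = 0.294799
PMT = $7,500.00 × (0.05/12) / 0.294799
PMT = $106.00 per month

PMT = PV × r / (1-(1+r)^(-n)) = $106.00/month


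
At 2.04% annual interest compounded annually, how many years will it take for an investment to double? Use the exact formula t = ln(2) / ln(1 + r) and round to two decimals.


Doubling condition: (1 + r)^t = 2
Take ln of both sides: t × ln(1 + r) = ln(2)
t = ln(2) / ln(1 + r)
t = 0.693147 / 0.020195
t = 34.32

t = ln(2) / ln(1 + r) = 34.32 years


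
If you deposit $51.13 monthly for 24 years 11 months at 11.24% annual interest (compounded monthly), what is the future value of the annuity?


Future value of an ordinary annuity: FV = PMT × ((1 + r)^n − 1) / r
Monthly rate r = 0.1124/12 ≈ 0.00936667, n = 299
FV = $51.13 × ((1 + 0.1124/12)^299 − 1) / (0.1124/12)
FV = $51.13 × 1627.256122
FV = $83,201.61

FV = PMT × ((1+r)^n - 1)/r = $83,201.61


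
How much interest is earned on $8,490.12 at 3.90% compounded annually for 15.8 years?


Compound interest earned = final amount − principal.
A = P(1 + r/n)^(nt) = $8,490.12 × (1 + 0.039/1)^(1 × 15.8) = $15,539.59
Interest = A − P = $15,539.59 − $8,490.12 = $7,049.47

Interest = A - P = $7,049.47


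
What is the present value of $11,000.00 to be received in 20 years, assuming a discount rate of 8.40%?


Present value formula: PV = FV / (1 + r)^t
PV = $11,000.00 / (1 + 0.084)^20
PV = $11,000.00 / 5.018635
PV = $2,191.83

PV = FV / (1 + r)^t = $2,191.83


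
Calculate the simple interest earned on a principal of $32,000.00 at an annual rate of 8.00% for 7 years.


Simple interest formula: I = P × r × t
I = $32,000.00 × 0.08 × 7
I = $17,920.00

I = P × r × t = $17,920.00


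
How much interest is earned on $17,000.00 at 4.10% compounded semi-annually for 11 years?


Compound interest earned = final amount − principal.
A = P(1 + r/n)^(nt) = $17,000.00 × (1 + 0.041/2)^(2 × 11) = $26,566.55
Interest = A − P = $26,566.55 − $17,000.00 = $9,566.55

Interest = A - P = $9,566.55


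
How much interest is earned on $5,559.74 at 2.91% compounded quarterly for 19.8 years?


Compound interest earned = final amount − principal.
A = P(1 + r/n)^(nt) = $5,559.74 × (1 + 0.0291/4)^(4 × 19.8) = $9,871.44
Interest = A − P = $9,871.44 − $5,559.74 = $4,311.70

Interest = A - P = $4,311.70


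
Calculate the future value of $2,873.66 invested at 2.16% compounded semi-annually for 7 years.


Compound interest formula: A = P(1 + r/n)^(nt)
A = $2,873.66 × (1 + 0.0216/2)^(2 × 7)
Growth factor: (1 + 0.0216/2)^14 = 1.162287
A = $2,873.66 × 1.162287
A = $3,340.02

A = P(1 + r/n)^(nt) = $3,340.02


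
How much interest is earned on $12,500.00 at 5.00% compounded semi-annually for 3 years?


Compound interest earned = final amount − principal.
A = P(1 + r/n)^(nt) = $12,500.00 × (1 + 0.05/2)^(2 × 3) = $14,496.17
Interest = A − P = $14,496.17 − $12,500.00 = $1,996.17

Interest = A - P = $1,996.17


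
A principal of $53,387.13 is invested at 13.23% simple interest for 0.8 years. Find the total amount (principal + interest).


Total amount formula: A = P(1 + rt) = P + P·r·t
Interest: I = P × r × t = $53,387.13 × 0.1323 × 0.8 = $5,650.49
A = P + I = $53,387.13 + $5,650.49 = $59,037.62

A = P + I = P(1 + rt) = $59,037.62


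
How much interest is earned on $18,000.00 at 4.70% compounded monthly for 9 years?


Compound interest earned = final amount − principal.
A = P(1 + r/n)^(nt) = $18,000.00 × (1 + 0.047/12)^(12 × 9) = $27,454.92
Interest = A − P = $27,454.92 − $18,000.00 = $9,454.92

Interest = A - P = $9,454.92


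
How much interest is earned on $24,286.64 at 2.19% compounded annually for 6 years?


Compound interest earned = final amount − principal.
A = P(1 + r/n)^(nt) = $24,286.64 × (1 + 0.0219/1)^(1 × 6) = $27,657.81
Interest = A − P = $27,657.81 − $24,286.64 = $3,371.17

Interest = A - P = $3,371.17


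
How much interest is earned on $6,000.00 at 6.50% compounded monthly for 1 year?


Compound interest earned = final amount − principal.
A = P(1 + r/n)^(nt) = $6,000.00 × (1 + 0.065/12)^(12 × 1) = $6,401.83
Interest = A − P = $6,401.83 − $6,000.00 = $401.83

Interest = A - P = $401.83


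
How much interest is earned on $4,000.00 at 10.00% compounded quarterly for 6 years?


Compound interest earned = final amount − principal.
A = P(1 + r/n)^(nt) = $4,000.00 × (1 + 0.1/4)^(4 × 6) = $7,234.90
Interest = A − P = $7,234.90 − $4,000.00 = $3,234.90

Interest = A - P = $3,234.90


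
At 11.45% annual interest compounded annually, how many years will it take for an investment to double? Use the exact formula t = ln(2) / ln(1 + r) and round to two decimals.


Doubling condition: (1 + r)^t = 2
Take ln of both sides: t × ln(1 + r) = ln(2)
t = ln(2) / ln(1 + r)
t = 0.693147 / 0.108406
t = 6.39

t = ln(2) / ln(1 + r) = 6.39 years


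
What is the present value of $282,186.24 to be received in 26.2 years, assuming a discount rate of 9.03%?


Present value formula: PV = FV / (1 + r)^t
PV = $282,186.24 / (1 + 0.0903)^26.2
PV = $282,186.24 / 9.631757
PV = $29,297.48

PV = FV / (1 + r)^t = $29,297.48


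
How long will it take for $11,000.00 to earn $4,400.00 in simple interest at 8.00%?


Rearrange the simple interest formula for t:
I = P × r × t  ⇒  t = I / (P × r)
t = $4,400.00 / ($11,000.00 × 0.08)
t = 5

t = I/(P×r) = 5 years


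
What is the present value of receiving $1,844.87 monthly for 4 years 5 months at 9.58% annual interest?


Present value of an ordinary annuity: PV = PMT × (1 − (1 + r)^(−n)) / r
Monthly rate r = 0.0958/12 ≈ 0.00798333, n = 53
PV = $1,844.87 × (1 − (1 + 0.0958/12)^(−53)) / (0.0958/12)
PV = $1,844.87 × 43.076800
PV = $79,471.10

PV = PMT × (1-(1+r)^(-n))/r = $79,471.10


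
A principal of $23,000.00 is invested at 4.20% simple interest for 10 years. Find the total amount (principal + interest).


Total amount formula: A = P(1 + rt) = P + P·r·t
Interest: I = P × r × t = $23,000.00 × 0.042 × 10 = $9,660.00
A = P + I = $23,000.00 + $9,660.00 = $32,660.00

A = P + I = P(1 + rt) = $32,660.00


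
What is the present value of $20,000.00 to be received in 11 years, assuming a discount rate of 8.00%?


Present value formula: PV = FV / (1 + r)^t
PV = $20,000.00 / (1 + 0.08)^11
PV = $20,000.00 / 2.331639
PV = $8,577.66

PV = FV / (1 + r)^t = $8,577.66


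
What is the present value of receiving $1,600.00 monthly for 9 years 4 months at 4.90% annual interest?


Present value of an ordinary annuity: PV = PMT × (1 − (1 + r)^(−n)) / r
Monthly rate r = 0.049/12 ≈ 0.00408333, n = 112
PV = $1,600.00 × (1 − (1 + 0.049/12)^(−112)) / (0.049/12)
PV = $1,600.00 × 89.740652
PV = $143,585.04

PV = PMT × (1-(1+r)^(-n))/r = $143,585.04


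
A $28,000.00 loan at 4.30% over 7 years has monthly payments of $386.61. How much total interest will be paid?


Total paid over the life of the loan = PMT × n.
Total paid = $386.61 × 84 = $32,475.24
Total interest = total paid − principal = $32,475.24 − $28,000.00 = $4,475.24

Total interest = (PMT × n) - PV = $4,475.24


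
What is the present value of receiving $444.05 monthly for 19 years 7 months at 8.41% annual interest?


Present value of an ordinary annuity: PV = PMT × (1 − (1 + r)^(−n)) / r
Monthly rate r = 0.0841/12 ≈ 0.00700833, n = 235
PV = $444.05 × (1 − (1 + 0.0841/12)^(−235)) / (0.0841/12)
PV = $444.05 × 115.042373
PV = $51,084.57

PV = PMT × (1-(1+r)^(-n))/r = $51,084.57


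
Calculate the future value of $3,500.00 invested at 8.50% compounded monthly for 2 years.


Compound interest formula: A = P(1 + r/n)^(nt)
A = $3,500.00 × (1 + 0.085/12)^(12 × 2)
Growth factor: (1 + 0.085/12)^24 = 1.184595
A = $3,500.00 × 1.184595
A = $4,146.08

A = P(1 + r/n)^(nt) = $4,146.08


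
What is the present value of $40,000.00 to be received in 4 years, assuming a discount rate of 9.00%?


Present value formula: PV = FV / (1 + r)^t
PV = $40,000.00 / (1 + 0.09)^4
PV = $40,000.00 / 1.4115816
PV = $28,337.01

PV = FV / (1 + r)^t = $28,337.01


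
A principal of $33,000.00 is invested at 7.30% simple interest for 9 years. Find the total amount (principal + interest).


Total amount formula: A = P(1 + rt) = P + P·r·t
Interest: I = P × r × t = $33,000.00 × 0.073 × 9 = $21,681.00
A = P + I = $33,000.00 + $21,681.00 = $54,681.00

A = P + I = P(1 + rt) = $54,681.00


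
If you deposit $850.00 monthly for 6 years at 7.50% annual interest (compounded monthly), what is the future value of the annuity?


Future value of an ordinary annuity: FV = PMT × ((1 + r)^n − 1) / r
Monthly rate r = 0.075/12 = 0.00625, n = 72
FV = $850.00 × ((1 + 0.075/12)^72 − 1) / (0.075/12)
FV = $850.00 × 90.578789
FV = $76,991.97

FV = PMT × ((1+r)^n - 1)/r = $76,991.97


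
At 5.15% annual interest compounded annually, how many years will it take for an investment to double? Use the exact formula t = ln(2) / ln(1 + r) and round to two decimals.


Doubling condition: (1 + r)^t = 2
Take ln of both sides: t × ln(1 + r) = ln(2)
t = ln(2) / ln(1 + r)
t = 0.693147 / 0.050218
t = 13.80

t = ln(2) / ln(1 + r) = 13.80 years


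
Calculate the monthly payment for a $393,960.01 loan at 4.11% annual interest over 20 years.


Loan payment formula: PMT = PV × r / (1 − (1 + r)^(−n))
Monthly rate r = 0.0411/12 = 0.003425, n = 240 months
Denominator: 1 − (1 + 0.0411/12)^(−240) = 0.5598306
PMT = $393,960.01 × (0.0411/12) / 0.5598306
PMT = $2,410.22 per month

PMT = PV × r / (1-(1+r)^(-n)) = $2,410.22/month


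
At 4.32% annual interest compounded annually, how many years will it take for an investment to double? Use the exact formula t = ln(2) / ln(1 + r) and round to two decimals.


Doubling condition: (1 + r)^t = 2
Take ln of both sides: t × ln(1 + r) = ln(2)
t = ln(2) / ln(1 + r)
t = 0.693147 / 0.042293
t = 16.39

t = ln(2) / ln(1 + r) = 16.39 years


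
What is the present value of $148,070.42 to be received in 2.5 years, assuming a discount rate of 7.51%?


Present value formula: PV = FV / (1 + r)^t
PV = $148,070.42 / (1 + 0.0751)^2.5
PV = $148,070.42 / 1.19845617
PV = $123,550.97

PV = FV / (1 + r)^t = $123,550.97


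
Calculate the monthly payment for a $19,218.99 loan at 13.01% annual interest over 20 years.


Loan payment formula: PMT = PV × r / (1 − (1 + r)^(−n))
Monthly rate r = 0.1301/12 ≈ 0.01084167, n = 240 months
Denominator: 1 − (1 + 0.1301/12)^(−240) = 0.924829
PMT = $19,218.99 × (0.1301/12) / 0.924829
PMT = $225.30 per month

PMT = PV × r / (1-(1+r)^(-n)) = $225.30/month


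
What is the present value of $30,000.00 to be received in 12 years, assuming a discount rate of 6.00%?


Present value formula: PV = FV / (1 + r)^t
PV = $30,000.00 / (1 + 0.06)^12
PV = $30,000.00 / 2.012196
PV = $14,909.08

PV = FV / (1 + r)^t = $14,909.08


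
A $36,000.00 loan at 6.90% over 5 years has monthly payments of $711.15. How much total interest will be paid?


Total paid over the life of the loan = PMT × n.
Total paid = $711.15 × 60 = $42,669.00
Total interest = total paid − principal = $42,669.00 − $36,000.00 = $6,669.00

Total interest = (PMT × n) - PV = $6,669.00


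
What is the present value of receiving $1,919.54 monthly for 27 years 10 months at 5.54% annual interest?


Present value of an ordinary annuity: PV = PMT × (1 − (1 + r)^(−n)) / r
Monthly rate r = 0.0554/12 ≈ 0.00461667, n = 334
PV = $1,919.54 × (1 − (1 + 0.0554/12)^(−334)) / (0.0554/12)
PV = $1,919.54 × 170.096648
PV = $326,507.32

PV = PMT × (1-(1+r)^(-n))/r = $326,507.32


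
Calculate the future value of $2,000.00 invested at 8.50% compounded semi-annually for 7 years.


Compound interest formula: A = P(1 + r/n)^(nt)
A = $2,000.00 × (1 + 0.085/2)^(2 × 7)
Growth factor: (1 + 0.085/2)^14 = 1.790873
A = $2,000.00 × 1.790873
A = $3,581.75

A = P(1 + r/n)^(nt) = $3,581.75


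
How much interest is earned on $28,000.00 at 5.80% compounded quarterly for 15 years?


Compound interest earned = final amount − principal.
A = P(1 + r/n)^(nt) = $28,000.00 × (1 + 0.058/4)^(4 × 15) = $66,417.28
Interest = A − P = $66,417.28 − $28,000.00 = $38,417.28

Interest = A - P = $38,417.28


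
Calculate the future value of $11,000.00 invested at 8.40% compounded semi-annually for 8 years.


Compound interest formula: A = P(1 + r/n)^(nt)
A = $11,000.00 × (1 + 0.084/2)^(2 × 8)
Growth factor: (1 + 0.084/2)^16 = 1.931450
A = $11,000.00 × 1.931450
A = $21,245.95

A = P(1 + r/n)^(nt) = $21,245.95


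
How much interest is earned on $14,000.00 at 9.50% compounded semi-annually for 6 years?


Compound interest earned = final amount − principal.
A = P(1 + r/n)^(nt) = $14,000.00 × (1 + 0.095/2)^(2 × 6) = $24,432.98
Interest = A − P = $24,432.98 − $14,000.00 = $10,432.98

Interest = A - P = $10,432.98


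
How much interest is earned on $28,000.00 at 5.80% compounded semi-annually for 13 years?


Compound interest earned = final amount − principal.
A = P(1 + r/n)^(nt) = $28,000.00 × (1 + 0.058/2)^(2 × 13) = $58,878.64
Interest = A − P = $58,878.64 − $28,000.00 = $30,878.64

Interest = A - P = $30,878.64


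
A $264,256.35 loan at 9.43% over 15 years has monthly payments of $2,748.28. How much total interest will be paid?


Total paid over the life of the loan = PMT × n.
Total paid = $2,748.28 × 180 = $494,690.40
Total interest = total paid − principal = $494,690.40 − $264,256.35 = $230,434.05

Total interest = (PMT × n) - PV = $230,434.05


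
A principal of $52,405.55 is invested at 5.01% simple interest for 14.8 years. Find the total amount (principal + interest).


Total amount formula: A = P(1 + rt) = P + P·r·t
Interest: I = P × r × t = $52,405.55 × 0.0501 × 14.8 = $38,857.67
A = P + I = $52,405.55 + $38,857.67 = $91,263.22

A = P + I = P(1 + rt) = $91,263.22


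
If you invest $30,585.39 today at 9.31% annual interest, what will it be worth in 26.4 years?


Future value formula: FV = PV × (1 + r)^t
FV = $30,585.39 × (1 + 0.0931)^26.4
FV = $30,585.39 × 10.4862742
FV = $320,726.79

FV = PV × (1 + r)^t = $320,726.79


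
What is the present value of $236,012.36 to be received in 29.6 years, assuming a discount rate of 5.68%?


Present value formula: PV = FV / (1 + r)^t
PV = $236,012.36 / (1 + 0.0568)^29.6
PV = $236,012.36 / 5.130823
PV = $45,998.93

PV = FV / (1 + r)^t = $45,998.93


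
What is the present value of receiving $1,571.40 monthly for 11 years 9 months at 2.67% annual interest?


Present value of an ordinary annuity: PV = PMT × (1 − (1 + r)^(−n)) / r
Monthly rate r = 0.0267/12 = 0.002225, n = 141
PV = $1,571.40 × (1 − (1 + 0.0267/12)^(−141)) / (0.0267/12)
PV = $1,571.40 × 120.910269
PV = $189,998.40

PV = PMT × (1-(1+r)^(-n))/r = $189,998.40


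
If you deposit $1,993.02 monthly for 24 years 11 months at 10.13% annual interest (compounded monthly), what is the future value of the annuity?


Future value of an ordinary annuity: FV = PMT × ((1 + r)^n − 1) / r
Monthly rate r = 0.1013/12 ≈ 0.00844167, n = 299
FV = $1,993.02 × ((1 + 0.1013/12)^299 − 1) / (0.1013/12)
FV = $1,993.02 × 1344.240680
FV = $2,679,098.56

FV = PMT × ((1+r)^n - 1)/r = $2,679,098.56


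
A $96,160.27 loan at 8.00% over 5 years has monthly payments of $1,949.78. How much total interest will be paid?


Total paid over the life of the loan = PMT × n.
Total paid = $1,949.78 × 60 = $116,986.80
Total interest = total paid − principal = $116,986.80 − $96,160.27 = $20,826.53

Total interest = (PMT × n) - PV = $20,826.53


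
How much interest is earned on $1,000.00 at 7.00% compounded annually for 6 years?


Compound interest earned = final amount − principal.
A = P(1 + r/n)^(nt) = $1,000.00 × (1 + 0.07/1)^(1 × 6) = $1,500.73
Interest = A − P = $1,500.73 − $1,000.00 = $500.73

Interest = A - P = $500.73


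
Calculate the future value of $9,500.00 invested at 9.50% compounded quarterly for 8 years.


Compound interest formula: A = P(1 + r/n)^(nt)
A = $9,500.00 × (1 + 0.095/4)^(4 × 8)
Growth factor: (1 + 0.095/4)^32 = 2.1193626
A = $9,500.00 × 2.1193626
A = $20,133.94

A = P(1 + r/n)^(nt) = $20,133.94


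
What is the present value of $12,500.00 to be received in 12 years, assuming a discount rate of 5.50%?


Present value formula: PV = FV / (1 + r)^t
PV = $12,500.00 / (1 + 0.055)^12
PV = $12,500.00 / 1.901207
PV = $6,574.77

PV = FV / (1 + r)^t = $6,574.77


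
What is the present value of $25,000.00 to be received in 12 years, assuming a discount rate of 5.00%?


Present value formula: PV = FV / (1 + r)^t
PV = $25,000.00 / (1 + 0.05)^12
PV = $25,000.00 / 1.795856
PV = $13,920.94

PV = FV / (1 + r)^t = $13,920.94


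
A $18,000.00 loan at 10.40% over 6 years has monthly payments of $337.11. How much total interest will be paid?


Total paid over the life of the loan = PMT × n.
Total paid = $337.11 × 72 = $24,271.92
Total interest = total paid − principal = $24,271.92 − $18,000.00 = $6,271.92

Total interest = (PMT × n) - PV = $6,271.92


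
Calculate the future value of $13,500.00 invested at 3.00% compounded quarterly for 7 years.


Compound interest formula: A = P(1 + r/n)^(nt)
A = $13,500.00 × (1 + 0.03/4)^(4 × 7)
Growth factor: (1 + 0.03/4)^28 = 1.232712
A = $13,500.00 × 1.232712
A = $16,641.61

A = P(1 + r/n)^(nt) = $16,641.61


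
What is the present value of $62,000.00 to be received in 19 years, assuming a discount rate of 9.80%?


Present value formula: PV = FV / (1 + r)^t
PV = $62,000.00 / (1 + 0.098)^19
PV = $62,000.00 / 5.908054
PV = $10,494.15

PV = FV / (1 + r)^t = $10,494.15


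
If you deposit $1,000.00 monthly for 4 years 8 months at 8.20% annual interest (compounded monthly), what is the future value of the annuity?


Future value of an ordinary annuity: FV = PMT × ((1 + r)^n − 1) / r
Monthly rate r = 0.082/12 ≈ 0.00683333, n = 56
FV = $1,000.00 × ((1 + 0.082/12)^56 − 1) / (0.082/12)
FV = $1,000.00 × 67.9437348
FV = $67,943.73

FV = PMT × ((1+r)^n - 1)/r = $67,943.73


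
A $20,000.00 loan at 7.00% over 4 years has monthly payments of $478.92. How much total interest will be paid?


Total paid over the life of the loan = PMT × n.
Total paid = $478.92 × 48 = $22,988.16
Total interest = total paid − principal = $22,988.16 − $20,000.00 = $2,988.16

Total interest = (PMT × n) - PV = $2,988.16


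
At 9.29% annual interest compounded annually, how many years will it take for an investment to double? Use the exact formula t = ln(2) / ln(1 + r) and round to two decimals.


Doubling condition: (1 + r)^t = 2
Take ln of both sides: t × ln(1 + r) = ln(2)
t = ln(2) / ln(1 + r)
t = 0.693147 / 0.088835
t = 7.80

t = ln(2) / ln(1 + r) = 7.80 years


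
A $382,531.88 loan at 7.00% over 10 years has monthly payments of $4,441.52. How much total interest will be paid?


Total paid over the life of the loan = PMT × n.
Total paid = $4,441.52 × 120 = $532,982.40
Total interest = total paid − principal = $532,982.40 − $382,531.88 = $150,450.52

Total interest = (PMT × n) - PV = $150,450.52


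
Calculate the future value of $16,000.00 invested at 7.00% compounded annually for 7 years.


Compound interest formula: A = P(1 + r/n)^(nt)
A = $16,000.00 × (1 + 0.07/1)^(1 × 7)
Growth factor: (1 + 0.07/1)^7 = 1.605781
A = $16,000.00 × 1.605781
A = $25,692.50

A = P(1 + r/n)^(nt) = $25,692.50


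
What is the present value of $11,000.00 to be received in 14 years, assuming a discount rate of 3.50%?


Present value formula: PV = FV / (1 + r)^t
PV = $11,000.00 / (1 + 0.035)^14
PV = $11,000.00 / 1.618695
PV = $6,795.60

PV = FV / (1 + r)^t = $6,795.60


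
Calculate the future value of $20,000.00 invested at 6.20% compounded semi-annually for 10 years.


Compound interest formula: A = P(1 + r/n)^(nt)
A = $20,000.00 × (1 + 0.062/2)^(2 × 10)
Growth factor: (1 + 0.062/2)^20 = 1.8415067
A = $20,000.00 × 1.8415067
A = $36,830.13

A = P(1 + r/n)^(nt) = $36,830.13


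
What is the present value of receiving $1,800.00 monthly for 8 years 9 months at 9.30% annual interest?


Present value of an ordinary annuity: PV = PMT × (1 − (1 + r)^(−n)) / r
Monthly rate r = 0.093/12 = 0.00775, n = 105
PV = $1,800.00 × (1 − (1 + 0.093/12)^(−105)) / (0.093/12)
PV = $1,800.00 × 71.666389
PV = $128,999.50

PV = PMT × (1-(1+r)^(-n))/r = $128,999.50


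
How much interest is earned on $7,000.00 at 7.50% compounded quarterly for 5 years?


Compound interest earned = final amount − principal.
A = P(1 + r/n)^(nt) = $7,000.00 × (1 + 0.075/4)^(4 × 5) = $10,149.64
Interest = A − P = $10,149.64 − $7,000.00 = $3,149.64

Interest = A - P = $3,149.64


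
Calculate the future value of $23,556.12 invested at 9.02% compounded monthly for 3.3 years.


Compound interest formula: A = P(1 + r/n)^(nt)
A = $23,556.12 × (1 + 0.0902/12)^(12 × 3.3)
Growth factor: (1 + 0.0902/12)^39.6 = 1.3452056
A = $23,556.12 × 1.3452056
A = $31,687.82

A = P(1 + r/n)^(nt) = $31,687.82


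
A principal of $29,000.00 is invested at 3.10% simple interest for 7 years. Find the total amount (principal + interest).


Total amount formula: A = P(1 + rt) = P + P·r·t
Interest: I = P × r × t = $29,000.00 × 0.031 × 7 = $6,293.00
A = P + I = $29,000.00 + $6,293.00 = $35,293.00

A = P + I = P(1 + rt) = $35,293.00


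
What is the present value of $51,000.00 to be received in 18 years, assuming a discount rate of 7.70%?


Present value formula: PV = FV / (1 + r)^t
PV = $51,000.00 / (1 + 0.077)^18
PV = $51,000.00 / 3.800867
PV = $13,417.99

PV = FV / (1 + r)^t = $13,417.99


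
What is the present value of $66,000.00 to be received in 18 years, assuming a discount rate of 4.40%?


Present value formula: PV = FV / (1 + r)^t
PV = $66,000.00 / (1 + 0.044)^18
PV = $66,000.00 / 2.1707458
PV = $30,404.30

PV = FV / (1 + r)^t = $30,404.30


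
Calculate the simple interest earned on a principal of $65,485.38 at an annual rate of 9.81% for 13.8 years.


Simple interest formula: I = P × r × t
I = $65,485.38 × 0.0981 × 13.8
I = $88,652.80

I = P × r × t = $88,652.80


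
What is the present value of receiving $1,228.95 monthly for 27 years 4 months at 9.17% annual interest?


Present value of an ordinary annuity: PV = PMT × (1 − (1 + r)^(−n)) / r
Monthly rate r = 0.0917/12 ≈ 0.00764167, n = 328
PV = $1,228.95 × (1 − (1 + 0.0917/12)^(−328)) / (0.0917/12)
PV = $1,228.95 × 120.086801
PV = $147,580.67

PV = PMT × (1-(1+r)^(-n))/r = $147,580.67


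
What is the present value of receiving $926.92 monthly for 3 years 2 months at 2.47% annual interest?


Present value of an ordinary annuity: PV = PMT × (1 − (1 + r)^(−n)) / r
Monthly rate r = 0.0247/12 ≈ 0.00205833, n = 38
PV = $926.92 × (1 − (1 + 0.0247/12)^(−38)) / (0.0247/12)
PV = $926.92 × 36.515766
PV = $33,847.19

PV = PMT × (1-(1+r)^(-n))/r = $33,847.19


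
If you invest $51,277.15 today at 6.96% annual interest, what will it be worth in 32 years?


Future value formula: FV = PV × (1 + r)^t
FV = $51,277.15 × (1 + 0.0696)^32
FV = $51,277.15 × 8.6116152
FV = $441,579.08

FV = PV × (1 + r)^t = $441,579.08


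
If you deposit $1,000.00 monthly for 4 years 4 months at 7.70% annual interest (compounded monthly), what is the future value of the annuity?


Future value of an ordinary annuity: FV = PMT × ((1 + r)^n − 1) / r
Monthly rate r = 0.077/12 ≈ 0.00641667, n = 52
FV = $1,000.00 × ((1 + 0.077/12)^52 − 1) / (0.077/12)
FV = $1,000.00 × 61.494599
FV = $61,494.60

FV = PMT × ((1+r)^n - 1)/r = $61,494.60


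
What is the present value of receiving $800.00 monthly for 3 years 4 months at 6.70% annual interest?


Present value of an ordinary annuity: PV = PMT × (1 − (1 + r)^(−n)) / r
Monthly rate r = 0.067/12 ≈ 0.00558333, n = 40
PV = $800.00 × (1 − (1 + 0.067/12)^(−40)) / (0.067/12)
PV = $800.00 × 35.759073
PV = $28,607.26

PV = PMT × (1-(1+r)^(-n))/r = $28,607.26


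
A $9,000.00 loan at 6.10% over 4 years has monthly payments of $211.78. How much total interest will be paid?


Total paid over the life of the loan = PMT × n.
Total paid = $211.78 × 48 = $10,165.44
Total interest = total paid − principal = $10,165.44 − $9,000.00 = $1,165.44

Total interest = (PMT × n) - PV = $1,165.44


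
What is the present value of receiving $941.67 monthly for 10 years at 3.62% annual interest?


Present value of an ordinary annuity: PV = PMT × (1 − (1 + r)^(−n)) / r
Monthly rate r = 0.0362/12 ≈ 0.00301667, n = 120
PV = $941.67 × (1 − (1 + 0.0362/12)^(−120)) / (0.0362/12)
PV = $941.67 × 100.554070
PV = $94,688.75

PV = PMT × (1-(1+r)^(-n))/r = $94,688.75


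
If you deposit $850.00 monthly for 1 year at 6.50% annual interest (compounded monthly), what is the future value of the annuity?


Future value of an ordinary annuity: FV = PMT × ((1 + r)^n − 1) / r
Monthly rate r = 0.065/12 ≈ 0.00541667, n = 12
FV = $850.00 × ((1 + 0.065/12)^12 − 1) / (0.065/12)
FV = $850.00 × 12.364034
FV = $10,509.43

FV = PMT × ((1+r)^n - 1)/r = $10,509.43


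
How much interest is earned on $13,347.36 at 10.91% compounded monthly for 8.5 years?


Compound interest earned = final amount − principal.
A = P(1 + r/n)^(nt) = $13,347.36 × (1 + 0.1091/12)^(12 × 8.5) = $33,598.40
Interest = A − P = $33,598.40 − $13,347.36 = $20,251.04

Interest = A - P = $20,251.04


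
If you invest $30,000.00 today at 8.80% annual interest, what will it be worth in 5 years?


Future value formula: FV = PV × (1 + r)^t
FV = $30,000.00 × (1 + 0.088)^5
FV = $30,000.00 × 1.524560
FV = $45,736.80

FV = PV × (1 + r)^t = $45,736.80


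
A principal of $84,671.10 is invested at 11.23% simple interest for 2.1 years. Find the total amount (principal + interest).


Total amount formula: A = P(1 + rt) = P + P·r·t
Interest: I = P × r × t = $84,671.10 × 0.1123 × 2.1 = $19,967.99
A = P + I = $84,671.10 + $19,967.99 = $104,639.09

A = P + I = P(1 + rt) = $104,639.09


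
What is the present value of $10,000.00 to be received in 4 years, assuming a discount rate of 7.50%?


Present value formula: PV = FV / (1 + r)^t
PV = $10,000.00 / (1 + 0.075)^4
PV = $10,000.00 / 1.335469
PV = $7,488.01

PV = FV / (1 + r)^t = $7,488.01


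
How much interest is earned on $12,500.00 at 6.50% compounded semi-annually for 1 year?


Compound interest earned = final amount − principal.
A = P(1 + r/n)^(nt) = $12,500.00 × (1 + 0.065/2)^(2 × 1) = $13,325.70
Interest = A − P = $13,325.70 − $12,500.00 = $825.70

Interest = A - P = $825.70


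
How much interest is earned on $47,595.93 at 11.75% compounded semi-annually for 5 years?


Compound interest earned = final amount − principal.
A = P(1 + r/n)^(nt) = $47,595.93 × (1 + 0.1175/2)^(2 × 5) = $84,237.22
Interest = A − P = $84,237.22 − $47,595.93 = $36,641.29

Interest = A - P = $36,641.29


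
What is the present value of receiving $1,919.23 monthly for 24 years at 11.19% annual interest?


Present value of an ordinary annuity: PV = PMT × (1 − (1 + r)^(−n)) / r
Monthly rate r = 0.1119/12 = 0.009325, n = 288
PV = $1,919.23 × (1 − (1 + 0.1119/12)^(−288)) / (0.1119/12)
PV = $1,919.23 × 99.835493
PV = $191,607.27

PV = PMT × (1-(1+r)^(-n))/r = $191,607.27


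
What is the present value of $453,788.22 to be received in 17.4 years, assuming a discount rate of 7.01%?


Present value formula: PV = FV / (1 + r)^t
PV = $453,788.22 / (1 + 0.0701)^17.4
PV = $453,788.22 / 3.2507527
PV = $139,594.81

PV = FV / (1 + r)^t = $139,594.81


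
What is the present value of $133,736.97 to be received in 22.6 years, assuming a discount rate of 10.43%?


Present value formula: PV = FV / (1 + r)^t
PV = $133,736.97 / (1 + 0.1043)^22.6
PV = $133,736.97 / 9.413862
PV = $14,206.39

PV = FV / (1 + r)^t = $14,206.39


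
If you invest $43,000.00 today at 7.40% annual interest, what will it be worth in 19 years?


Future value formula: FV = PV × (1 + r)^t
FV = $43,000.00 × (1 + 0.074)^19
FV = $43,000.00 × 3.8822308
FV = $166,935.92

FV = PV × (1 + r)^t = $166,935.92


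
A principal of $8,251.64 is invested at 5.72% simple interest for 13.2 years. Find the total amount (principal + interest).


Total amount formula: A = P(1 + rt) = P + P·r·t
Interest: I = P × r × t = $8,251.64 × 0.0572 × 13.2 = $6,230.32
A = P + I = $8,251.64 + $6,230.32 = $14,481.96

A = P + I = P(1 + rt) = $14,481.96


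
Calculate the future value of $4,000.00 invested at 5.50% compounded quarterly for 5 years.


Compound interest formula: A = P(1 + r/n)^(nt)
A = $4,000.00 × (1 + 0.055/4)^(4 × 5)
Growth factor: (1 + 0.055/4)^20 = 1.314067
A = $4,000.00 × 1.314067
A = $5,256.27

A = P(1 + r/n)^(nt) = $5,256.27


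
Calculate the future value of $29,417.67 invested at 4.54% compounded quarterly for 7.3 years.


Compound interest formula: A = P(1 + r/n)^(nt)
A = $29,417.67 × (1 + 0.0454/4)^(4 × 7.3)
Growth factor: (1 + 0.0454/4)^29.2 = 1.390347
A = $29,417.67 × 1.390347
A = $40,900.77

A = P(1 + r/n)^(nt) = $40,900.77


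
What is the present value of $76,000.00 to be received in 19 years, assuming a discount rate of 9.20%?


Present value formula: PV = FV / (1 + r)^t
PV = $76,000.00 / (1 + 0.092)^19
PV = $76,000.00 / 5.323903
PV = $14,275.24

PV = FV / (1 + r)^t = $14,275.24


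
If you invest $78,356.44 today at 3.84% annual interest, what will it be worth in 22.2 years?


Future value formula: FV = PV × (1 + r)^t
FV = $78,356.44 × (1 + 0.0384)^22.2
FV = $78,356.44 × 2.3083193
FV = $180,871.68

FV = PV × (1 + r)^t = $180,871.68


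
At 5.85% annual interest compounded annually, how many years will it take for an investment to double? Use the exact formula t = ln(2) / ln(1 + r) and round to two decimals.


Doubling condition: (1 + r)^t = 2
Take ln of both sides: t × ln(1 + r) = ln(2)
t = ln(2) / ln(1 + r)
t = 0.693147 / 0.056853
t = 12.19

t = ln(2) / ln(1 + r) = 12.19 years


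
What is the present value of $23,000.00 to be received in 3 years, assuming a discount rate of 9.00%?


Present value formula: PV = FV / (1 + r)^t
PV = $23,000.00 / (1 + 0.09)^3
PV = $23,000.00 / 1.295029
PV = $17,760.22

PV = FV / (1 + r)^t = $17,760.22


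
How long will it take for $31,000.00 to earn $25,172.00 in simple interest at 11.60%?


Rearrange the simple interest formula for t:
I = P × r × t  ⇒  t = I / (P × r)
t = $25,172.00 / ($31,000.00 × 0.116)
t = 7

t = I/(P×r) = 7 years


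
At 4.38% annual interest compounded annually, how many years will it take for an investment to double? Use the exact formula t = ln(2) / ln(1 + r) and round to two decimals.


Doubling condition: (1 + r)^t = 2
Take ln of both sides: t × ln(1 + r) = ln(2)
t = ln(2) / ln(1 + r)
t = 0.693147 / 0.042868
t = 16.17

t = ln(2) / ln(1 + r) = 16.17 years


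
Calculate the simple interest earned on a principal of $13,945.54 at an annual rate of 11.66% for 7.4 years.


Simple interest formula: I = P × r × t
I = $13,945.54 × 0.1166 × 7.4
I = $12,032.77

I = P × r × t = $12,032.77


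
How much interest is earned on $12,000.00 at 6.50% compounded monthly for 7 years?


Compound interest earned = final amount − principal.
A = P(1 + r/n)^(nt) = $12,000.00 × (1 + 0.065/12)^(12 × 7) = $18,890.87
Interest = A − P = $18,890.87 − $12,000.00 = $6,890.87

Interest = A - P = $6,890.87


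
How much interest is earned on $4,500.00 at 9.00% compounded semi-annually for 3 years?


Compound interest earned = final amount − principal.
A = P(1 + r/n)^(nt) = $4,500.00 × (1 + 0.09/2)^(2 × 3) = $5,860.17
Interest = A − P = $5,860.17 − $4,500.00 = $1,360.17

Interest = A - P = $1,360.17


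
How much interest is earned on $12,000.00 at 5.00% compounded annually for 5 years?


Compound interest earned = final amount − principal.
A = P(1 + r/n)^(nt) = $12,000.00 × (1 + 0.05/1)^(1 × 5) = $15,315.38
Interest = A − P = $15,315.38 − $12,000.00 = $3,315.38

Interest = A - P = $3,315.38


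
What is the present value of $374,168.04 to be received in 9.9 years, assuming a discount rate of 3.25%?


Present value formula: PV = FV / (1 + r)^t
PV = $374,168.04 / (1 + 0.0325)^9.9
PV = $374,168.04 / 1.37249761
PV = $272,618.35

PV = FV / (1 + r)^t = $272,618.35


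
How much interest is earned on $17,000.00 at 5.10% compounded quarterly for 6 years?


Compound interest earned = final amount − principal.
A = P(1 + r/n)^(nt) = $17,000.00 × (1 + 0.051/4)^(4 × 6) = $23,041.09
Interest = A − P = $23,041.09 − $17,000.00 = $6,041.09

Interest = A - P = $6,041.09


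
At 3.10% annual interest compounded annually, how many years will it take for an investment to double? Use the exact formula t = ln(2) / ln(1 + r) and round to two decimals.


Doubling condition: (1 + r)^t = 2
Take ln of both sides: t × ln(1 + r) = ln(2)
t = ln(2) / ln(1 + r)
t = 0.693147 / 0.030529
t = 22.70

t = ln(2) / ln(1 + r) = 22.70 years


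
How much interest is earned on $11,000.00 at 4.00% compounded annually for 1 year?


Compound interest earned = final amount − principal.
A = P(1 + r/n)^(nt) = $11,000.00 × (1 + 0.04/1)^(1 × 1) = $11,440.00
Interest = A − P = $11,440.00 − $11,000.00 = $440.00

Interest = A - P = $440.00


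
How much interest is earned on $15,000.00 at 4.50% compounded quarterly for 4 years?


Compound interest earned = final amount − principal.
A = P(1 + r/n)^(nt) = $15,000.00 × (1 + 0.045/4)^(4 × 4) = $17,940.22
Interest = A − P = $17,940.22 − $15,000.00 = $2,940.22

Interest = A - P = $2,940.22


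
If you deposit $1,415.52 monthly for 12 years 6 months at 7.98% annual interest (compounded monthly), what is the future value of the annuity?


Future value of an ordinary annuity: FV = PMT × ((1 + r)^n − 1) / r
Monthly rate r = 0.0798/12 = 0.00665, n = 150
FV = $1,415.52 × ((1 + 0.0798/12)^150 − 1) / (0.0798/12)
FV = $1,415.52 × 256.023439
FV = $362,406.30

FV = PMT × ((1+r)^n - 1)/r = $362,406.30
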